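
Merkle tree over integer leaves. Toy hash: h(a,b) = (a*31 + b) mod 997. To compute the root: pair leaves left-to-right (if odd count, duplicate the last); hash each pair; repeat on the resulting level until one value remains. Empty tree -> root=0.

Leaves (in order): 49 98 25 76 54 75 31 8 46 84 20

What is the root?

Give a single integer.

Answer: 214

Derivation:
L0: [49, 98, 25, 76, 54, 75, 31, 8, 46, 84, 20]
L1: h(49,98)=(49*31+98)%997=620 h(25,76)=(25*31+76)%997=851 h(54,75)=(54*31+75)%997=752 h(31,8)=(31*31+8)%997=969 h(46,84)=(46*31+84)%997=513 h(20,20)=(20*31+20)%997=640 -> [620, 851, 752, 969, 513, 640]
L2: h(620,851)=(620*31+851)%997=131 h(752,969)=(752*31+969)%997=353 h(513,640)=(513*31+640)%997=591 -> [131, 353, 591]
L3: h(131,353)=(131*31+353)%997=426 h(591,591)=(591*31+591)%997=966 -> [426, 966]
L4: h(426,966)=(426*31+966)%997=214 -> [214]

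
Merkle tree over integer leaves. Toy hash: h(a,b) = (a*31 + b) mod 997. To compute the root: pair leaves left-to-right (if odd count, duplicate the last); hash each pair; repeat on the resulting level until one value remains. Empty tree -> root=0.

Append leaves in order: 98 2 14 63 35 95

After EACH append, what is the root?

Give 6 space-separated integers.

After append 98 (leaves=[98]):
  L0: [98]
  root=98
After append 2 (leaves=[98, 2]):
  L0: [98, 2]
  L1: h(98,2)=(98*31+2)%997=49 -> [49]
  root=49
After append 14 (leaves=[98, 2, 14]):
  L0: [98, 2, 14]
  L1: h(98,2)=(98*31+2)%997=49 h(14,14)=(14*31+14)%997=448 -> [49, 448]
  L2: h(49,448)=(49*31+448)%997=970 -> [970]
  root=970
After append 63 (leaves=[98, 2, 14, 63]):
  L0: [98, 2, 14, 63]
  L1: h(98,2)=(98*31+2)%997=49 h(14,63)=(14*31+63)%997=497 -> [49, 497]
  L2: h(49,497)=(49*31+497)%997=22 -> [22]
  root=22
After append 35 (leaves=[98, 2, 14, 63, 35]):
  L0: [98, 2, 14, 63, 35]
  L1: h(98,2)=(98*31+2)%997=49 h(14,63)=(14*31+63)%997=497 h(35,35)=(35*31+35)%997=123 -> [49, 497, 123]
  L2: h(49,497)=(49*31+497)%997=22 h(123,123)=(123*31+123)%997=945 -> [22, 945]
  L3: h(22,945)=(22*31+945)%997=630 -> [630]
  root=630
After append 95 (leaves=[98, 2, 14, 63, 35, 95]):
  L0: [98, 2, 14, 63, 35, 95]
  L1: h(98,2)=(98*31+2)%997=49 h(14,63)=(14*31+63)%997=497 h(35,95)=(35*31+95)%997=183 -> [49, 497, 183]
  L2: h(49,497)=(49*31+497)%997=22 h(183,183)=(183*31+183)%997=871 -> [22, 871]
  L3: h(22,871)=(22*31+871)%997=556 -> [556]
  root=556

Answer: 98 49 970 22 630 556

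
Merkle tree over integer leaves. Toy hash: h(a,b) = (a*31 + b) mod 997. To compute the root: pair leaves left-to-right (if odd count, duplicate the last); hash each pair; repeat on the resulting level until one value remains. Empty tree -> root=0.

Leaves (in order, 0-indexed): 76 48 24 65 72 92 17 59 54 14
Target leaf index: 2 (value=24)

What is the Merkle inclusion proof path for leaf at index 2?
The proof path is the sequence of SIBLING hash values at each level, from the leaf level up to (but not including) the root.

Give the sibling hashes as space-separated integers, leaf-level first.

L0 (leaves): [76, 48, 24, 65, 72, 92, 17, 59, 54, 14], target index=2
L1: h(76,48)=(76*31+48)%997=410 [pair 0] h(24,65)=(24*31+65)%997=809 [pair 1] h(72,92)=(72*31+92)%997=330 [pair 2] h(17,59)=(17*31+59)%997=586 [pair 3] h(54,14)=(54*31+14)%997=691 [pair 4] -> [410, 809, 330, 586, 691]
  Sibling for proof at L0: 65
L2: h(410,809)=(410*31+809)%997=558 [pair 0] h(330,586)=(330*31+586)%997=846 [pair 1] h(691,691)=(691*31+691)%997=178 [pair 2] -> [558, 846, 178]
  Sibling for proof at L1: 410
L3: h(558,846)=(558*31+846)%997=198 [pair 0] h(178,178)=(178*31+178)%997=711 [pair 1] -> [198, 711]
  Sibling for proof at L2: 846
L4: h(198,711)=(198*31+711)%997=867 [pair 0] -> [867]
  Sibling for proof at L3: 711
Root: 867
Proof path (sibling hashes from leaf to root): [65, 410, 846, 711]

Answer: 65 410 846 711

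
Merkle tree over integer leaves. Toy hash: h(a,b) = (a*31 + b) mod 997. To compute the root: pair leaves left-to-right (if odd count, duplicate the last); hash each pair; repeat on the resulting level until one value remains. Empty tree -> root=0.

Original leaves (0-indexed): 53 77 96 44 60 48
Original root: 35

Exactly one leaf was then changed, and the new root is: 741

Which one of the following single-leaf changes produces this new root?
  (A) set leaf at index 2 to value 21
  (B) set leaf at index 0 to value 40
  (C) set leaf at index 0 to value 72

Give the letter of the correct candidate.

Original leaves: [53, 77, 96, 44, 60, 48]
Target new root: 741
Try each candidate change and compute the resulting root:
Candidate A: set leaf[2] = 21 -> leaves = [53, 77, 21, 44, 60, 48]
  L0: [53, 77, 21, 44, 60, 48]
  L1: h(53,77)=(53*31+77)%997=723 h(21,44)=(21*31+44)%997=695 h(60,48)=(60*31+48)%997=911 -> [723, 695, 911]
  L2: h(723,695)=(723*31+695)%997=177 h(911,911)=(911*31+911)%997=239 -> [177, 239]
  L3: h(177,239)=(177*31+239)%997=741 -> [741]
  root = 741 == target 741  ** MATCH **
Candidate B: set leaf[0] = 40 -> leaves = [40, 77, 96, 44, 60, 48]
  L0: [40, 77, 96, 44, 60, 48]
  L1: h(40,77)=(40*31+77)%997=320 h(96,44)=(96*31+44)%997=29 h(60,48)=(60*31+48)%997=911 -> [320, 29, 911]
  L2: h(320,29)=(320*31+29)%997=976 h(911,911)=(911*31+911)%997=239 -> [976, 239]
  L3: h(976,239)=(976*31+239)%997=585 -> [585]
  root = 585 != target 741
Candidate C: set leaf[0] = 72 -> leaves = [72, 77, 96, 44, 60, 48]
  L0: [72, 77, 96, 44, 60, 48]
  L1: h(72,77)=(72*31+77)%997=315 h(96,44)=(96*31+44)%997=29 h(60,48)=(60*31+48)%997=911 -> [315, 29, 911]
  L2: h(315,29)=(315*31+29)%997=821 h(911,911)=(911*31+911)%997=239 -> [821, 239]
  L3: h(821,239)=(821*31+239)%997=765 -> [765]
  root = 765 != target 741
Candidate A produces the target root.

Answer: A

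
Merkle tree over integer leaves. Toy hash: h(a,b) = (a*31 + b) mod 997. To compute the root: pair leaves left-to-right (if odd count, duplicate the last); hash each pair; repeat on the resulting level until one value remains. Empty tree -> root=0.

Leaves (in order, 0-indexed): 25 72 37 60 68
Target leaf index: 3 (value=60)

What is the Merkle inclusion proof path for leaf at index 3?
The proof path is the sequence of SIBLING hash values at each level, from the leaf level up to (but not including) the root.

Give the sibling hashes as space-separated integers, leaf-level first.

L0 (leaves): [25, 72, 37, 60, 68], target index=3
L1: h(25,72)=(25*31+72)%997=847 [pair 0] h(37,60)=(37*31+60)%997=210 [pair 1] h(68,68)=(68*31+68)%997=182 [pair 2] -> [847, 210, 182]
  Sibling for proof at L0: 37
L2: h(847,210)=(847*31+210)%997=545 [pair 0] h(182,182)=(182*31+182)%997=839 [pair 1] -> [545, 839]
  Sibling for proof at L1: 847
L3: h(545,839)=(545*31+839)%997=785 [pair 0] -> [785]
  Sibling for proof at L2: 839
Root: 785
Proof path (sibling hashes from leaf to root): [37, 847, 839]

Answer: 37 847 839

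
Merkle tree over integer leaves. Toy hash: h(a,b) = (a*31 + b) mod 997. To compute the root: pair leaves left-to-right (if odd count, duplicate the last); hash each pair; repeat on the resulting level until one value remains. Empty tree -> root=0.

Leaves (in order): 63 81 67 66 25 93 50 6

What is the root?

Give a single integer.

L0: [63, 81, 67, 66, 25, 93, 50, 6]
L1: h(63,81)=(63*31+81)%997=40 h(67,66)=(67*31+66)%997=149 h(25,93)=(25*31+93)%997=868 h(50,6)=(50*31+6)%997=559 -> [40, 149, 868, 559]
L2: h(40,149)=(40*31+149)%997=392 h(868,559)=(868*31+559)%997=548 -> [392, 548]
L3: h(392,548)=(392*31+548)%997=736 -> [736]

Answer: 736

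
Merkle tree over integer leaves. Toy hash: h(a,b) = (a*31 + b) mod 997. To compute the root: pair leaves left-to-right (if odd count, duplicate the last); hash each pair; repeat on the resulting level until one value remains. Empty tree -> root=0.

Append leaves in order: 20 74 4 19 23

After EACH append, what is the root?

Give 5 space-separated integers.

After append 20 (leaves=[20]):
  L0: [20]
  root=20
After append 74 (leaves=[20, 74]):
  L0: [20, 74]
  L1: h(20,74)=(20*31+74)%997=694 -> [694]
  root=694
After append 4 (leaves=[20, 74, 4]):
  L0: [20, 74, 4]
  L1: h(20,74)=(20*31+74)%997=694 h(4,4)=(4*31+4)%997=128 -> [694, 128]
  L2: h(694,128)=(694*31+128)%997=705 -> [705]
  root=705
After append 19 (leaves=[20, 74, 4, 19]):
  L0: [20, 74, 4, 19]
  L1: h(20,74)=(20*31+74)%997=694 h(4,19)=(4*31+19)%997=143 -> [694, 143]
  L2: h(694,143)=(694*31+143)%997=720 -> [720]
  root=720
After append 23 (leaves=[20, 74, 4, 19, 23]):
  L0: [20, 74, 4, 19, 23]
  L1: h(20,74)=(20*31+74)%997=694 h(4,19)=(4*31+19)%997=143 h(23,23)=(23*31+23)%997=736 -> [694, 143, 736]
  L2: h(694,143)=(694*31+143)%997=720 h(736,736)=(736*31+736)%997=621 -> [720, 621]
  L3: h(720,621)=(720*31+621)%997=10 -> [10]
  root=10

Answer: 20 694 705 720 10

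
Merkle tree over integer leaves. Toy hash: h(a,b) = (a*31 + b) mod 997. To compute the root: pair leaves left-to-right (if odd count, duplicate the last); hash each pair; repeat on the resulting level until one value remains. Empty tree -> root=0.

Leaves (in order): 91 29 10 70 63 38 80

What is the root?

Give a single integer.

Answer: 380

Derivation:
L0: [91, 29, 10, 70, 63, 38, 80]
L1: h(91,29)=(91*31+29)%997=856 h(10,70)=(10*31+70)%997=380 h(63,38)=(63*31+38)%997=994 h(80,80)=(80*31+80)%997=566 -> [856, 380, 994, 566]
L2: h(856,380)=(856*31+380)%997=994 h(994,566)=(994*31+566)%997=473 -> [994, 473]
L3: h(994,473)=(994*31+473)%997=380 -> [380]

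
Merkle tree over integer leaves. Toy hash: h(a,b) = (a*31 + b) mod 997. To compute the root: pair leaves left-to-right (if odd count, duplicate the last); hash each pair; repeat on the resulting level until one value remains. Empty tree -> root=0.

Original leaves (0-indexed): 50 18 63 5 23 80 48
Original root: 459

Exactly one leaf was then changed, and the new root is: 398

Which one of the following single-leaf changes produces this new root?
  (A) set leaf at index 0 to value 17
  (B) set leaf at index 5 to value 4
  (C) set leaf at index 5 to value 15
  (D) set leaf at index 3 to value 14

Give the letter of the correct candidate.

Answer: A

Derivation:
Original leaves: [50, 18, 63, 5, 23, 80, 48]
Target new root: 398
Try each candidate change and compute the resulting root:
Candidate A: set leaf[0] = 17 -> leaves = [17, 18, 63, 5, 23, 80, 48]
  L0: [17, 18, 63, 5, 23, 80, 48]
  L1: h(17,18)=(17*31+18)%997=545 h(63,5)=(63*31+5)%997=961 h(23,80)=(23*31+80)%997=793 h(48,48)=(48*31+48)%997=539 -> [545, 961, 793, 539]
  L2: h(545,961)=(545*31+961)%997=907 h(793,539)=(793*31+539)%997=197 -> [907, 197]
  L3: h(907,197)=(907*31+197)%997=398 -> [398]
  root = 398 == target 398  ** MATCH **
Candidate B: set leaf[5] = 4 -> leaves = [50, 18, 63, 5, 23, 4, 48]
  L0: [50, 18, 63, 5, 23, 4, 48]
  L1: h(50,18)=(50*31+18)%997=571 h(63,5)=(63*31+5)%997=961 h(23,4)=(23*31+4)%997=717 h(48,48)=(48*31+48)%997=539 -> [571, 961, 717, 539]
  L2: h(571,961)=(571*31+961)%997=716 h(717,539)=(717*31+539)%997=832 -> [716, 832]
  L3: h(716,832)=(716*31+832)%997=97 -> [97]
  root = 97 != target 398
Candidate C: set leaf[5] = 15 -> leaves = [50, 18, 63, 5, 23, 15, 48]
  L0: [50, 18, 63, 5, 23, 15, 48]
  L1: h(50,18)=(50*31+18)%997=571 h(63,5)=(63*31+5)%997=961 h(23,15)=(23*31+15)%997=728 h(48,48)=(48*31+48)%997=539 -> [571, 961, 728, 539]
  L2: h(571,961)=(571*31+961)%997=716 h(728,539)=(728*31+539)%997=176 -> [716, 176]
  L3: h(716,176)=(716*31+176)%997=438 -> [438]
  root = 438 != target 398
Candidate D: set leaf[3] = 14 -> leaves = [50, 18, 63, 14, 23, 80, 48]
  L0: [50, 18, 63, 14, 23, 80, 48]
  L1: h(50,18)=(50*31+18)%997=571 h(63,14)=(63*31+14)%997=970 h(23,80)=(23*31+80)%997=793 h(48,48)=(48*31+48)%997=539 -> [571, 970, 793, 539]
  L2: h(571,970)=(571*31+970)%997=725 h(793,539)=(793*31+539)%997=197 -> [725, 197]
  L3: h(725,197)=(725*31+197)%997=738 -> [738]
  root = 738 != target 398
Candidate A produces the target root.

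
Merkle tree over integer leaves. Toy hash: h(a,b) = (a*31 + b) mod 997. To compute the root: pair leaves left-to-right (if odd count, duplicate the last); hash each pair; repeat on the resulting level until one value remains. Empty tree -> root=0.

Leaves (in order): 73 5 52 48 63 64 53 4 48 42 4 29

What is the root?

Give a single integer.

Answer: 971

Derivation:
L0: [73, 5, 52, 48, 63, 64, 53, 4, 48, 42, 4, 29]
L1: h(73,5)=(73*31+5)%997=274 h(52,48)=(52*31+48)%997=663 h(63,64)=(63*31+64)%997=23 h(53,4)=(53*31+4)%997=650 h(48,42)=(48*31+42)%997=533 h(4,29)=(4*31+29)%997=153 -> [274, 663, 23, 650, 533, 153]
L2: h(274,663)=(274*31+663)%997=184 h(23,650)=(23*31+650)%997=366 h(533,153)=(533*31+153)%997=724 -> [184, 366, 724]
L3: h(184,366)=(184*31+366)%997=88 h(724,724)=(724*31+724)%997=237 -> [88, 237]
L4: h(88,237)=(88*31+237)%997=971 -> [971]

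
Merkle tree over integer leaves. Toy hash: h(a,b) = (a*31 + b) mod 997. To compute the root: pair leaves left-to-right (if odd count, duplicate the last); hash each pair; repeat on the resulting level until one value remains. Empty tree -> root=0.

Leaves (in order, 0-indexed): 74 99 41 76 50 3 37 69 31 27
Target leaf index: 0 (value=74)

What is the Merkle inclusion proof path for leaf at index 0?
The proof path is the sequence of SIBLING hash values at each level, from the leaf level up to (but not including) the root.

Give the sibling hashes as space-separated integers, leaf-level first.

L0 (leaves): [74, 99, 41, 76, 50, 3, 37, 69, 31, 27], target index=0
L1: h(74,99)=(74*31+99)%997=399 [pair 0] h(41,76)=(41*31+76)%997=350 [pair 1] h(50,3)=(50*31+3)%997=556 [pair 2] h(37,69)=(37*31+69)%997=219 [pair 3] h(31,27)=(31*31+27)%997=988 [pair 4] -> [399, 350, 556, 219, 988]
  Sibling for proof at L0: 99
L2: h(399,350)=(399*31+350)%997=755 [pair 0] h(556,219)=(556*31+219)%997=506 [pair 1] h(988,988)=(988*31+988)%997=709 [pair 2] -> [755, 506, 709]
  Sibling for proof at L1: 350
L3: h(755,506)=(755*31+506)%997=980 [pair 0] h(709,709)=(709*31+709)%997=754 [pair 1] -> [980, 754]
  Sibling for proof at L2: 506
L4: h(980,754)=(980*31+754)%997=227 [pair 0] -> [227]
  Sibling for proof at L3: 754
Root: 227
Proof path (sibling hashes from leaf to root): [99, 350, 506, 754]

Answer: 99 350 506 754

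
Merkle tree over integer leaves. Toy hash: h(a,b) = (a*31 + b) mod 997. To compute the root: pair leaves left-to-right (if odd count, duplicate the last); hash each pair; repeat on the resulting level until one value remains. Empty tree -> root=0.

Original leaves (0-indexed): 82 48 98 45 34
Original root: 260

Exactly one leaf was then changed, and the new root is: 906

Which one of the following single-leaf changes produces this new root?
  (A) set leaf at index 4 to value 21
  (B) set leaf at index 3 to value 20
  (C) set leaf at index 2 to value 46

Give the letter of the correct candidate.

Answer: A

Derivation:
Original leaves: [82, 48, 98, 45, 34]
Target new root: 906
Try each candidate change and compute the resulting root:
Candidate A: set leaf[4] = 21 -> leaves = [82, 48, 98, 45, 21]
  L0: [82, 48, 98, 45, 21]
  L1: h(82,48)=(82*31+48)%997=596 h(98,45)=(98*31+45)%997=92 h(21,21)=(21*31+21)%997=672 -> [596, 92, 672]
  L2: h(596,92)=(596*31+92)%997=622 h(672,672)=(672*31+672)%997=567 -> [622, 567]
  L3: h(622,567)=(622*31+567)%997=906 -> [906]
  root = 906 == target 906  ** MATCH **
Candidate B: set leaf[3] = 20 -> leaves = [82, 48, 98, 20, 34]
  L0: [82, 48, 98, 20, 34]
  L1: h(82,48)=(82*31+48)%997=596 h(98,20)=(98*31+20)%997=67 h(34,34)=(34*31+34)%997=91 -> [596, 67, 91]
  L2: h(596,67)=(596*31+67)%997=597 h(91,91)=(91*31+91)%997=918 -> [597, 918]
  L3: h(597,918)=(597*31+918)%997=482 -> [482]
  root = 482 != target 906
Candidate C: set leaf[2] = 46 -> leaves = [82, 48, 46, 45, 34]
  L0: [82, 48, 46, 45, 34]
  L1: h(82,48)=(82*31+48)%997=596 h(46,45)=(46*31+45)%997=474 h(34,34)=(34*31+34)%997=91 -> [596, 474, 91]
  L2: h(596,474)=(596*31+474)%997=7 h(91,91)=(91*31+91)%997=918 -> [7, 918]
  L3: h(7,918)=(7*31+918)%997=138 -> [138]
  root = 138 != target 906
Candidate A produces the target root.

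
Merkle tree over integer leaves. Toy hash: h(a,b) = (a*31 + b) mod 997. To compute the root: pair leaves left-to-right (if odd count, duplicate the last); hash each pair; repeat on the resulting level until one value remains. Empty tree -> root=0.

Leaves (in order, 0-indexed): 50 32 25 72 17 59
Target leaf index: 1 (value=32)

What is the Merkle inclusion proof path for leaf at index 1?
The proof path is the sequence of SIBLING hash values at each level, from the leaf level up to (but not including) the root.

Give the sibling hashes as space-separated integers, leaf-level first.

Answer: 50 847 806

Derivation:
L0 (leaves): [50, 32, 25, 72, 17, 59], target index=1
L1: h(50,32)=(50*31+32)%997=585 [pair 0] h(25,72)=(25*31+72)%997=847 [pair 1] h(17,59)=(17*31+59)%997=586 [pair 2] -> [585, 847, 586]
  Sibling for proof at L0: 50
L2: h(585,847)=(585*31+847)%997=39 [pair 0] h(586,586)=(586*31+586)%997=806 [pair 1] -> [39, 806]
  Sibling for proof at L1: 847
L3: h(39,806)=(39*31+806)%997=21 [pair 0] -> [21]
  Sibling for proof at L2: 806
Root: 21
Proof path (sibling hashes from leaf to root): [50, 847, 806]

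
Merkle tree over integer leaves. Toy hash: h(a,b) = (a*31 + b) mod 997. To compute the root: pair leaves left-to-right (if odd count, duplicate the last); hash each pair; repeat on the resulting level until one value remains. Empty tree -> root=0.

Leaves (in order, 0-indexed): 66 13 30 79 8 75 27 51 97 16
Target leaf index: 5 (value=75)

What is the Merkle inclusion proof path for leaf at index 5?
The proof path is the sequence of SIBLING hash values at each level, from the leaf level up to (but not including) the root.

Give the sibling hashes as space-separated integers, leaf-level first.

L0 (leaves): [66, 13, 30, 79, 8, 75, 27, 51, 97, 16], target index=5
L1: h(66,13)=(66*31+13)%997=65 [pair 0] h(30,79)=(30*31+79)%997=12 [pair 1] h(8,75)=(8*31+75)%997=323 [pair 2] h(27,51)=(27*31+51)%997=888 [pair 3] h(97,16)=(97*31+16)%997=32 [pair 4] -> [65, 12, 323, 888, 32]
  Sibling for proof at L0: 8
L2: h(65,12)=(65*31+12)%997=33 [pair 0] h(323,888)=(323*31+888)%997=931 [pair 1] h(32,32)=(32*31+32)%997=27 [pair 2] -> [33, 931, 27]
  Sibling for proof at L1: 888
L3: h(33,931)=(33*31+931)%997=957 [pair 0] h(27,27)=(27*31+27)%997=864 [pair 1] -> [957, 864]
  Sibling for proof at L2: 33
L4: h(957,864)=(957*31+864)%997=621 [pair 0] -> [621]
  Sibling for proof at L3: 864
Root: 621
Proof path (sibling hashes from leaf to root): [8, 888, 33, 864]

Answer: 8 888 33 864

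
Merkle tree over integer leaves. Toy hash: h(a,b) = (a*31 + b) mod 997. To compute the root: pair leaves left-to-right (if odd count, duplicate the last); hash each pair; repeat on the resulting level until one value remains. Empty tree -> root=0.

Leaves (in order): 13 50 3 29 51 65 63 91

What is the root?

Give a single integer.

L0: [13, 50, 3, 29, 51, 65, 63, 91]
L1: h(13,50)=(13*31+50)%997=453 h(3,29)=(3*31+29)%997=122 h(51,65)=(51*31+65)%997=649 h(63,91)=(63*31+91)%997=50 -> [453, 122, 649, 50]
L2: h(453,122)=(453*31+122)%997=207 h(649,50)=(649*31+50)%997=229 -> [207, 229]
L3: h(207,229)=(207*31+229)%997=664 -> [664]

Answer: 664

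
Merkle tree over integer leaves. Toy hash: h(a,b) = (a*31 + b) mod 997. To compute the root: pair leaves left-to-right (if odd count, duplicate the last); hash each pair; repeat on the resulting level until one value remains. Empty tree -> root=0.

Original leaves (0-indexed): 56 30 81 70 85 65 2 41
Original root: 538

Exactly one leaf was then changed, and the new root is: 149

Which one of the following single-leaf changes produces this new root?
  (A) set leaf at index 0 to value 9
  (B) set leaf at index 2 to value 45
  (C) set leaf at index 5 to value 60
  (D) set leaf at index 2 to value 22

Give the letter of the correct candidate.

Answer: A

Derivation:
Original leaves: [56, 30, 81, 70, 85, 65, 2, 41]
Target new root: 149
Try each candidate change and compute the resulting root:
Candidate A: set leaf[0] = 9 -> leaves = [9, 30, 81, 70, 85, 65, 2, 41]
  L0: [9, 30, 81, 70, 85, 65, 2, 41]
  L1: h(9,30)=(9*31+30)%997=309 h(81,70)=(81*31+70)%997=587 h(85,65)=(85*31+65)%997=706 h(2,41)=(2*31+41)%997=103 -> [309, 587, 706, 103]
  L2: h(309,587)=(309*31+587)%997=196 h(706,103)=(706*31+103)%997=55 -> [196, 55]
  L3: h(196,55)=(196*31+55)%997=149 -> [149]
  root = 149 == target 149  ** MATCH **
Candidate B: set leaf[2] = 45 -> leaves = [56, 30, 45, 70, 85, 65, 2, 41]
  L0: [56, 30, 45, 70, 85, 65, 2, 41]
  L1: h(56,30)=(56*31+30)%997=769 h(45,70)=(45*31+70)%997=468 h(85,65)=(85*31+65)%997=706 h(2,41)=(2*31+41)%997=103 -> [769, 468, 706, 103]
  L2: h(769,468)=(769*31+468)%997=379 h(706,103)=(706*31+103)%997=55 -> [379, 55]
  L3: h(379,55)=(379*31+55)%997=837 -> [837]
  root = 837 != target 149
Candidate C: set leaf[5] = 60 -> leaves = [56, 30, 81, 70, 85, 60, 2, 41]
  L0: [56, 30, 81, 70, 85, 60, 2, 41]
  L1: h(56,30)=(56*31+30)%997=769 h(81,70)=(81*31+70)%997=587 h(85,60)=(85*31+60)%997=701 h(2,41)=(2*31+41)%997=103 -> [769, 587, 701, 103]
  L2: h(769,587)=(769*31+587)%997=498 h(701,103)=(701*31+103)%997=897 -> [498, 897]
  L3: h(498,897)=(498*31+897)%997=383 -> [383]
  root = 383 != target 149
Candidate D: set leaf[2] = 22 -> leaves = [56, 30, 22, 70, 85, 65, 2, 41]
  L0: [56, 30, 22, 70, 85, 65, 2, 41]
  L1: h(56,30)=(56*31+30)%997=769 h(22,70)=(22*31+70)%997=752 h(85,65)=(85*31+65)%997=706 h(2,41)=(2*31+41)%997=103 -> [769, 752, 706, 103]
  L2: h(769,752)=(769*31+752)%997=663 h(706,103)=(706*31+103)%997=55 -> [663, 55]
  L3: h(663,55)=(663*31+55)%997=668 -> [668]
  root = 668 != target 149
Candidate A produces the target root.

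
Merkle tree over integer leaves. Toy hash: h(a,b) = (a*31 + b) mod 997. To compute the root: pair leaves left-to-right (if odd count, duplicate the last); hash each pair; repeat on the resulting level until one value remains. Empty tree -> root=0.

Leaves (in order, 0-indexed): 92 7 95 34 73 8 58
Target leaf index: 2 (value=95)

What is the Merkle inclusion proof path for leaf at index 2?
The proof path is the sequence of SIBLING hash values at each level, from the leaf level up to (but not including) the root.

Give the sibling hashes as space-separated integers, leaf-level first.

Answer: 34 865 473

Derivation:
L0 (leaves): [92, 7, 95, 34, 73, 8, 58], target index=2
L1: h(92,7)=(92*31+7)%997=865 [pair 0] h(95,34)=(95*31+34)%997=985 [pair 1] h(73,8)=(73*31+8)%997=277 [pair 2] h(58,58)=(58*31+58)%997=859 [pair 3] -> [865, 985, 277, 859]
  Sibling for proof at L0: 34
L2: h(865,985)=(865*31+985)%997=881 [pair 0] h(277,859)=(277*31+859)%997=473 [pair 1] -> [881, 473]
  Sibling for proof at L1: 865
L3: h(881,473)=(881*31+473)%997=865 [pair 0] -> [865]
  Sibling for proof at L2: 473
Root: 865
Proof path (sibling hashes from leaf to root): [34, 865, 473]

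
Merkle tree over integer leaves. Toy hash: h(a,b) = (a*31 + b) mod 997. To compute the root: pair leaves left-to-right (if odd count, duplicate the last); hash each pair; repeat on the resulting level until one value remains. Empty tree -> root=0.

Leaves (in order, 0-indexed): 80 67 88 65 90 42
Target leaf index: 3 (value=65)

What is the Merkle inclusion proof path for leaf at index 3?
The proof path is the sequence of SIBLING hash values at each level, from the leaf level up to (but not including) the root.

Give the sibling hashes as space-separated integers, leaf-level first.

L0 (leaves): [80, 67, 88, 65, 90, 42], target index=3
L1: h(80,67)=(80*31+67)%997=553 [pair 0] h(88,65)=(88*31+65)%997=799 [pair 1] h(90,42)=(90*31+42)%997=838 [pair 2] -> [553, 799, 838]
  Sibling for proof at L0: 88
L2: h(553,799)=(553*31+799)%997=993 [pair 0] h(838,838)=(838*31+838)%997=894 [pair 1] -> [993, 894]
  Sibling for proof at L1: 553
L3: h(993,894)=(993*31+894)%997=770 [pair 0] -> [770]
  Sibling for proof at L2: 894
Root: 770
Proof path (sibling hashes from leaf to root): [88, 553, 894]

Answer: 88 553 894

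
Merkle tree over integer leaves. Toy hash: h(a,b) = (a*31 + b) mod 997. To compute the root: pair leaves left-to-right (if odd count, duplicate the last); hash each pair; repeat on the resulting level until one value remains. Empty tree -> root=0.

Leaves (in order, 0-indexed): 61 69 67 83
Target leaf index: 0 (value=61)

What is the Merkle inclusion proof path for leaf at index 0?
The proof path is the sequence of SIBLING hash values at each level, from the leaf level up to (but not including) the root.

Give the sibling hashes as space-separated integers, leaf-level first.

L0 (leaves): [61, 69, 67, 83], target index=0
L1: h(61,69)=(61*31+69)%997=963 [pair 0] h(67,83)=(67*31+83)%997=166 [pair 1] -> [963, 166]
  Sibling for proof at L0: 69
L2: h(963,166)=(963*31+166)%997=109 [pair 0] -> [109]
  Sibling for proof at L1: 166
Root: 109
Proof path (sibling hashes from leaf to root): [69, 166]

Answer: 69 166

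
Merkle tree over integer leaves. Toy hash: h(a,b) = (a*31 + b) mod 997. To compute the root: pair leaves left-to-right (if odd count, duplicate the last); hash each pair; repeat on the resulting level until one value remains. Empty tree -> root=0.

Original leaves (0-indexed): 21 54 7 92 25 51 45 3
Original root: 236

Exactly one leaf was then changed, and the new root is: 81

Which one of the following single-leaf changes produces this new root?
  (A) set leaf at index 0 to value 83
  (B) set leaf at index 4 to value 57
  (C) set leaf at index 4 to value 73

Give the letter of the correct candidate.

Answer: B

Derivation:
Original leaves: [21, 54, 7, 92, 25, 51, 45, 3]
Target new root: 81
Try each candidate change and compute the resulting root:
Candidate A: set leaf[0] = 83 -> leaves = [83, 54, 7, 92, 25, 51, 45, 3]
  L0: [83, 54, 7, 92, 25, 51, 45, 3]
  L1: h(83,54)=(83*31+54)%997=633 h(7,92)=(7*31+92)%997=309 h(25,51)=(25*31+51)%997=826 h(45,3)=(45*31+3)%997=401 -> [633, 309, 826, 401]
  L2: h(633,309)=(633*31+309)%997=989 h(826,401)=(826*31+401)%997=85 -> [989, 85]
  L3: h(989,85)=(989*31+85)%997=834 -> [834]
  root = 834 != target 81
Candidate B: set leaf[4] = 57 -> leaves = [21, 54, 7, 92, 57, 51, 45, 3]
  L0: [21, 54, 7, 92, 57, 51, 45, 3]
  L1: h(21,54)=(21*31+54)%997=705 h(7,92)=(7*31+92)%997=309 h(57,51)=(57*31+51)%997=821 h(45,3)=(45*31+3)%997=401 -> [705, 309, 821, 401]
  L2: h(705,309)=(705*31+309)%997=230 h(821,401)=(821*31+401)%997=927 -> [230, 927]
  L3: h(230,927)=(230*31+927)%997=81 -> [81]
  root = 81 == target 81  ** MATCH **
Candidate C: set leaf[4] = 73 -> leaves = [21, 54, 7, 92, 73, 51, 45, 3]
  L0: [21, 54, 7, 92, 73, 51, 45, 3]
  L1: h(21,54)=(21*31+54)%997=705 h(7,92)=(7*31+92)%997=309 h(73,51)=(73*31+51)%997=320 h(45,3)=(45*31+3)%997=401 -> [705, 309, 320, 401]
  L2: h(705,309)=(705*31+309)%997=230 h(320,401)=(320*31+401)%997=351 -> [230, 351]
  L3: h(230,351)=(230*31+351)%997=502 -> [502]
  root = 502 != target 81
Candidate B produces the target root.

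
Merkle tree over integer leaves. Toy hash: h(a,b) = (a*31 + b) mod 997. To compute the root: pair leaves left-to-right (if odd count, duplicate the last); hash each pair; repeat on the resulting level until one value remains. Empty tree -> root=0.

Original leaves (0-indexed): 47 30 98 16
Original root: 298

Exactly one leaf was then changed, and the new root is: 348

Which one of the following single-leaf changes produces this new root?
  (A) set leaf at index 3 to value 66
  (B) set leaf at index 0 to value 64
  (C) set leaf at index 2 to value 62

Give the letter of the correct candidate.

Answer: A

Derivation:
Original leaves: [47, 30, 98, 16]
Target new root: 348
Try each candidate change and compute the resulting root:
Candidate A: set leaf[3] = 66 -> leaves = [47, 30, 98, 66]
  L0: [47, 30, 98, 66]
  L1: h(47,30)=(47*31+30)%997=490 h(98,66)=(98*31+66)%997=113 -> [490, 113]
  L2: h(490,113)=(490*31+113)%997=348 -> [348]
  root = 348 == target 348  ** MATCH **
Candidate B: set leaf[0] = 64 -> leaves = [64, 30, 98, 16]
  L0: [64, 30, 98, 16]
  L1: h(64,30)=(64*31+30)%997=20 h(98,16)=(98*31+16)%997=63 -> [20, 63]
  L2: h(20,63)=(20*31+63)%997=683 -> [683]
  root = 683 != target 348
Candidate C: set leaf[2] = 62 -> leaves = [47, 30, 62, 16]
  L0: [47, 30, 62, 16]
  L1: h(47,30)=(47*31+30)%997=490 h(62,16)=(62*31+16)%997=941 -> [490, 941]
  L2: h(490,941)=(490*31+941)%997=179 -> [179]
  root = 179 != target 348
Candidate A produces the target root.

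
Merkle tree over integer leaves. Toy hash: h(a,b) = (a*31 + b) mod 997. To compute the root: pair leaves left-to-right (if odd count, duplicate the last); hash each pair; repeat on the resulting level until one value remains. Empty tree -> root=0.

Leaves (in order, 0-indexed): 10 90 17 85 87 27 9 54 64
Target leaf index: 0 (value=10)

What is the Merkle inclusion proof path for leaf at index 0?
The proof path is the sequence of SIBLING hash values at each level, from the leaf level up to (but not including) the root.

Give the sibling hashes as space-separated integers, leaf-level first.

Answer: 90 612 32 461

Derivation:
L0 (leaves): [10, 90, 17, 85, 87, 27, 9, 54, 64], target index=0
L1: h(10,90)=(10*31+90)%997=400 [pair 0] h(17,85)=(17*31+85)%997=612 [pair 1] h(87,27)=(87*31+27)%997=730 [pair 2] h(9,54)=(9*31+54)%997=333 [pair 3] h(64,64)=(64*31+64)%997=54 [pair 4] -> [400, 612, 730, 333, 54]
  Sibling for proof at L0: 90
L2: h(400,612)=(400*31+612)%997=51 [pair 0] h(730,333)=(730*31+333)%997=32 [pair 1] h(54,54)=(54*31+54)%997=731 [pair 2] -> [51, 32, 731]
  Sibling for proof at L1: 612
L3: h(51,32)=(51*31+32)%997=616 [pair 0] h(731,731)=(731*31+731)%997=461 [pair 1] -> [616, 461]
  Sibling for proof at L2: 32
L4: h(616,461)=(616*31+461)%997=614 [pair 0] -> [614]
  Sibling for proof at L3: 461
Root: 614
Proof path (sibling hashes from leaf to root): [90, 612, 32, 461]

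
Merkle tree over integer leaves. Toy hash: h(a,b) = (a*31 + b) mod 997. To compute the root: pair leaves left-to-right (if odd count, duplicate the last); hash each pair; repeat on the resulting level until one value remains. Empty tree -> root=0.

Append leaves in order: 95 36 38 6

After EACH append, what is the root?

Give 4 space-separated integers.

Answer: 95 987 906 874

Derivation:
After append 95 (leaves=[95]):
  L0: [95]
  root=95
After append 36 (leaves=[95, 36]):
  L0: [95, 36]
  L1: h(95,36)=(95*31+36)%997=987 -> [987]
  root=987
After append 38 (leaves=[95, 36, 38]):
  L0: [95, 36, 38]
  L1: h(95,36)=(95*31+36)%997=987 h(38,38)=(38*31+38)%997=219 -> [987, 219]
  L2: h(987,219)=(987*31+219)%997=906 -> [906]
  root=906
After append 6 (leaves=[95, 36, 38, 6]):
  L0: [95, 36, 38, 6]
  L1: h(95,36)=(95*31+36)%997=987 h(38,6)=(38*31+6)%997=187 -> [987, 187]
  L2: h(987,187)=(987*31+187)%997=874 -> [874]
  root=874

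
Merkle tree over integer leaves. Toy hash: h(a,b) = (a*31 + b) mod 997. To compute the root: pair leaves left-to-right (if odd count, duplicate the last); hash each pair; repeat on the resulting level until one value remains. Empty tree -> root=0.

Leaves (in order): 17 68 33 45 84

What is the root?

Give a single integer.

L0: [17, 68, 33, 45, 84]
L1: h(17,68)=(17*31+68)%997=595 h(33,45)=(33*31+45)%997=71 h(84,84)=(84*31+84)%997=694 -> [595, 71, 694]
L2: h(595,71)=(595*31+71)%997=570 h(694,694)=(694*31+694)%997=274 -> [570, 274]
L3: h(570,274)=(570*31+274)%997=995 -> [995]

Answer: 995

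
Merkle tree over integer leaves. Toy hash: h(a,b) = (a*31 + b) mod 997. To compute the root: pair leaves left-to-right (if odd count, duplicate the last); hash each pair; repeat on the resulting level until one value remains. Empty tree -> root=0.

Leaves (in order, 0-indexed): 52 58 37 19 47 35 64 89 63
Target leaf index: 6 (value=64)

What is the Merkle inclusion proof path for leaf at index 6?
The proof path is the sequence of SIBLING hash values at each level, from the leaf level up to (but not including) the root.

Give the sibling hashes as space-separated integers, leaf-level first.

L0 (leaves): [52, 58, 37, 19, 47, 35, 64, 89, 63], target index=6
L1: h(52,58)=(52*31+58)%997=673 [pair 0] h(37,19)=(37*31+19)%997=169 [pair 1] h(47,35)=(47*31+35)%997=495 [pair 2] h(64,89)=(64*31+89)%997=79 [pair 3] h(63,63)=(63*31+63)%997=22 [pair 4] -> [673, 169, 495, 79, 22]
  Sibling for proof at L0: 89
L2: h(673,169)=(673*31+169)%997=95 [pair 0] h(495,79)=(495*31+79)%997=469 [pair 1] h(22,22)=(22*31+22)%997=704 [pair 2] -> [95, 469, 704]
  Sibling for proof at L1: 495
L3: h(95,469)=(95*31+469)%997=423 [pair 0] h(704,704)=(704*31+704)%997=594 [pair 1] -> [423, 594]
  Sibling for proof at L2: 95
L4: h(423,594)=(423*31+594)%997=746 [pair 0] -> [746]
  Sibling for proof at L3: 594
Root: 746
Proof path (sibling hashes from leaf to root): [89, 495, 95, 594]

Answer: 89 495 95 594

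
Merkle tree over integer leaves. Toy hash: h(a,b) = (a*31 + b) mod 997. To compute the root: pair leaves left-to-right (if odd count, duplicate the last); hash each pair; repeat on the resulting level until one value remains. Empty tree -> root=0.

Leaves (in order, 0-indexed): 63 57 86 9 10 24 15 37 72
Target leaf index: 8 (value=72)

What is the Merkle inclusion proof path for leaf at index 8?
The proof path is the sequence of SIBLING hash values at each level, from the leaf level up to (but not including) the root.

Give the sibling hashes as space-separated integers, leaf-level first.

L0 (leaves): [63, 57, 86, 9, 10, 24, 15, 37, 72], target index=8
L1: h(63,57)=(63*31+57)%997=16 [pair 0] h(86,9)=(86*31+9)%997=681 [pair 1] h(10,24)=(10*31+24)%997=334 [pair 2] h(15,37)=(15*31+37)%997=502 [pair 3] h(72,72)=(72*31+72)%997=310 [pair 4] -> [16, 681, 334, 502, 310]
  Sibling for proof at L0: 72
L2: h(16,681)=(16*31+681)%997=180 [pair 0] h(334,502)=(334*31+502)%997=886 [pair 1] h(310,310)=(310*31+310)%997=947 [pair 2] -> [180, 886, 947]
  Sibling for proof at L1: 310
L3: h(180,886)=(180*31+886)%997=484 [pair 0] h(947,947)=(947*31+947)%997=394 [pair 1] -> [484, 394]
  Sibling for proof at L2: 947
L4: h(484,394)=(484*31+394)%997=443 [pair 0] -> [443]
  Sibling for proof at L3: 484
Root: 443
Proof path (sibling hashes from leaf to root): [72, 310, 947, 484]

Answer: 72 310 947 484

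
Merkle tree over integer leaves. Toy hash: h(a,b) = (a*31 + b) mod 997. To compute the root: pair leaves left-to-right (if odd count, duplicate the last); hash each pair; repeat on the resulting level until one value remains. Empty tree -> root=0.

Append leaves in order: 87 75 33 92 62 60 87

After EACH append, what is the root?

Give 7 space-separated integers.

After append 87 (leaves=[87]):
  L0: [87]
  root=87
After append 75 (leaves=[87, 75]):
  L0: [87, 75]
  L1: h(87,75)=(87*31+75)%997=778 -> [778]
  root=778
After append 33 (leaves=[87, 75, 33]):
  L0: [87, 75, 33]
  L1: h(87,75)=(87*31+75)%997=778 h(33,33)=(33*31+33)%997=59 -> [778, 59]
  L2: h(778,59)=(778*31+59)%997=249 -> [249]
  root=249
After append 92 (leaves=[87, 75, 33, 92]):
  L0: [87, 75, 33, 92]
  L1: h(87,75)=(87*31+75)%997=778 h(33,92)=(33*31+92)%997=118 -> [778, 118]
  L2: h(778,118)=(778*31+118)%997=308 -> [308]
  root=308
After append 62 (leaves=[87, 75, 33, 92, 62]):
  L0: [87, 75, 33, 92, 62]
  L1: h(87,75)=(87*31+75)%997=778 h(33,92)=(33*31+92)%997=118 h(62,62)=(62*31+62)%997=987 -> [778, 118, 987]
  L2: h(778,118)=(778*31+118)%997=308 h(987,987)=(987*31+987)%997=677 -> [308, 677]
  L3: h(308,677)=(308*31+677)%997=255 -> [255]
  root=255
After append 60 (leaves=[87, 75, 33, 92, 62, 60]):
  L0: [87, 75, 33, 92, 62, 60]
  L1: h(87,75)=(87*31+75)%997=778 h(33,92)=(33*31+92)%997=118 h(62,60)=(62*31+60)%997=985 -> [778, 118, 985]
  L2: h(778,118)=(778*31+118)%997=308 h(985,985)=(985*31+985)%997=613 -> [308, 613]
  L3: h(308,613)=(308*31+613)%997=191 -> [191]
  root=191
After append 87 (leaves=[87, 75, 33, 92, 62, 60, 87]):
  L0: [87, 75, 33, 92, 62, 60, 87]
  L1: h(87,75)=(87*31+75)%997=778 h(33,92)=(33*31+92)%997=118 h(62,60)=(62*31+60)%997=985 h(87,87)=(87*31+87)%997=790 -> [778, 118, 985, 790]
  L2: h(778,118)=(778*31+118)%997=308 h(985,790)=(985*31+790)%997=418 -> [308, 418]
  L3: h(308,418)=(308*31+418)%997=993 -> [993]
  root=993

Answer: 87 778 249 308 255 191 993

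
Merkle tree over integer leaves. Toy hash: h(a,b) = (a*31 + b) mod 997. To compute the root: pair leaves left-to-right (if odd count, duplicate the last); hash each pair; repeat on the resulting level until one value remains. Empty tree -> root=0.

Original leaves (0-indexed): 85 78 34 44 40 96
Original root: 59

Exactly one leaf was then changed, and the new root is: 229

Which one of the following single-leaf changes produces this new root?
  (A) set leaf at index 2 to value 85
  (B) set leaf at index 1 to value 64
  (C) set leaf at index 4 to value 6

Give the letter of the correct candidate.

Answer: C

Derivation:
Original leaves: [85, 78, 34, 44, 40, 96]
Target new root: 229
Try each candidate change and compute the resulting root:
Candidate A: set leaf[2] = 85 -> leaves = [85, 78, 85, 44, 40, 96]
  L0: [85, 78, 85, 44, 40, 96]
  L1: h(85,78)=(85*31+78)%997=719 h(85,44)=(85*31+44)%997=685 h(40,96)=(40*31+96)%997=339 -> [719, 685, 339]
  L2: h(719,685)=(719*31+685)%997=43 h(339,339)=(339*31+339)%997=878 -> [43, 878]
  L3: h(43,878)=(43*31+878)%997=217 -> [217]
  root = 217 != target 229
Candidate B: set leaf[1] = 64 -> leaves = [85, 64, 34, 44, 40, 96]
  L0: [85, 64, 34, 44, 40, 96]
  L1: h(85,64)=(85*31+64)%997=705 h(34,44)=(34*31+44)%997=101 h(40,96)=(40*31+96)%997=339 -> [705, 101, 339]
  L2: h(705,101)=(705*31+101)%997=22 h(339,339)=(339*31+339)%997=878 -> [22, 878]
  L3: h(22,878)=(22*31+878)%997=563 -> [563]
  root = 563 != target 229
Candidate C: set leaf[4] = 6 -> leaves = [85, 78, 34, 44, 6, 96]
  L0: [85, 78, 34, 44, 6, 96]
  L1: h(85,78)=(85*31+78)%997=719 h(34,44)=(34*31+44)%997=101 h(6,96)=(6*31+96)%997=282 -> [719, 101, 282]
  L2: h(719,101)=(719*31+101)%997=456 h(282,282)=(282*31+282)%997=51 -> [456, 51]
  L3: h(456,51)=(456*31+51)%997=229 -> [229]
  root = 229 == target 229  ** MATCH **
Candidate C produces the target root.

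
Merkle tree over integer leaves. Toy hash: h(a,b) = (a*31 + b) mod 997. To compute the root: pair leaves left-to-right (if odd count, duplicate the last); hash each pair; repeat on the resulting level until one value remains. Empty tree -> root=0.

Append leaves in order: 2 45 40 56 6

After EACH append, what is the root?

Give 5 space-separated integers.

After append 2 (leaves=[2]):
  L0: [2]
  root=2
After append 45 (leaves=[2, 45]):
  L0: [2, 45]
  L1: h(2,45)=(2*31+45)%997=107 -> [107]
  root=107
After append 40 (leaves=[2, 45, 40]):
  L0: [2, 45, 40]
  L1: h(2,45)=(2*31+45)%997=107 h(40,40)=(40*31+40)%997=283 -> [107, 283]
  L2: h(107,283)=(107*31+283)%997=609 -> [609]
  root=609
After append 56 (leaves=[2, 45, 40, 56]):
  L0: [2, 45, 40, 56]
  L1: h(2,45)=(2*31+45)%997=107 h(40,56)=(40*31+56)%997=299 -> [107, 299]
  L2: h(107,299)=(107*31+299)%997=625 -> [625]
  root=625
After append 6 (leaves=[2, 45, 40, 56, 6]):
  L0: [2, 45, 40, 56, 6]
  L1: h(2,45)=(2*31+45)%997=107 h(40,56)=(40*31+56)%997=299 h(6,6)=(6*31+6)%997=192 -> [107, 299, 192]
  L2: h(107,299)=(107*31+299)%997=625 h(192,192)=(192*31+192)%997=162 -> [625, 162]
  L3: h(625,162)=(625*31+162)%997=594 -> [594]
  root=594

Answer: 2 107 609 625 594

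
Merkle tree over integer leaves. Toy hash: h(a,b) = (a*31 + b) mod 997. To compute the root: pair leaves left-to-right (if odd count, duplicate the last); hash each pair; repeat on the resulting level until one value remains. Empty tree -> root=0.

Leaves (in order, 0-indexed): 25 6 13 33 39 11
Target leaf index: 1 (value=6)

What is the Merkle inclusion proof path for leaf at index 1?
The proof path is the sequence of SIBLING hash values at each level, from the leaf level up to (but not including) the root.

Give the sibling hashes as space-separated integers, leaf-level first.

Answer: 25 436 157

Derivation:
L0 (leaves): [25, 6, 13, 33, 39, 11], target index=1
L1: h(25,6)=(25*31+6)%997=781 [pair 0] h(13,33)=(13*31+33)%997=436 [pair 1] h(39,11)=(39*31+11)%997=223 [pair 2] -> [781, 436, 223]
  Sibling for proof at L0: 25
L2: h(781,436)=(781*31+436)%997=719 [pair 0] h(223,223)=(223*31+223)%997=157 [pair 1] -> [719, 157]
  Sibling for proof at L1: 436
L3: h(719,157)=(719*31+157)%997=512 [pair 0] -> [512]
  Sibling for proof at L2: 157
Root: 512
Proof path (sibling hashes from leaf to root): [25, 436, 157]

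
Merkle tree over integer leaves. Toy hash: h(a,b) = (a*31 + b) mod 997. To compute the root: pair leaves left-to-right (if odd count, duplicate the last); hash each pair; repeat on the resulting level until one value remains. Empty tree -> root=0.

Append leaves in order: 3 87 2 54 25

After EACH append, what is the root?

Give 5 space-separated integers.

After append 3 (leaves=[3]):
  L0: [3]
  root=3
After append 87 (leaves=[3, 87]):
  L0: [3, 87]
  L1: h(3,87)=(3*31+87)%997=180 -> [180]
  root=180
After append 2 (leaves=[3, 87, 2]):
  L0: [3, 87, 2]
  L1: h(3,87)=(3*31+87)%997=180 h(2,2)=(2*31+2)%997=64 -> [180, 64]
  L2: h(180,64)=(180*31+64)%997=659 -> [659]
  root=659
After append 54 (leaves=[3, 87, 2, 54]):
  L0: [3, 87, 2, 54]
  L1: h(3,87)=(3*31+87)%997=180 h(2,54)=(2*31+54)%997=116 -> [180, 116]
  L2: h(180,116)=(180*31+116)%997=711 -> [711]
  root=711
After append 25 (leaves=[3, 87, 2, 54, 25]):
  L0: [3, 87, 2, 54, 25]
  L1: h(3,87)=(3*31+87)%997=180 h(2,54)=(2*31+54)%997=116 h(25,25)=(25*31+25)%997=800 -> [180, 116, 800]
  L2: h(180,116)=(180*31+116)%997=711 h(800,800)=(800*31+800)%997=675 -> [711, 675]
  L3: h(711,675)=(711*31+675)%997=782 -> [782]
  root=782

Answer: 3 180 659 711 782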